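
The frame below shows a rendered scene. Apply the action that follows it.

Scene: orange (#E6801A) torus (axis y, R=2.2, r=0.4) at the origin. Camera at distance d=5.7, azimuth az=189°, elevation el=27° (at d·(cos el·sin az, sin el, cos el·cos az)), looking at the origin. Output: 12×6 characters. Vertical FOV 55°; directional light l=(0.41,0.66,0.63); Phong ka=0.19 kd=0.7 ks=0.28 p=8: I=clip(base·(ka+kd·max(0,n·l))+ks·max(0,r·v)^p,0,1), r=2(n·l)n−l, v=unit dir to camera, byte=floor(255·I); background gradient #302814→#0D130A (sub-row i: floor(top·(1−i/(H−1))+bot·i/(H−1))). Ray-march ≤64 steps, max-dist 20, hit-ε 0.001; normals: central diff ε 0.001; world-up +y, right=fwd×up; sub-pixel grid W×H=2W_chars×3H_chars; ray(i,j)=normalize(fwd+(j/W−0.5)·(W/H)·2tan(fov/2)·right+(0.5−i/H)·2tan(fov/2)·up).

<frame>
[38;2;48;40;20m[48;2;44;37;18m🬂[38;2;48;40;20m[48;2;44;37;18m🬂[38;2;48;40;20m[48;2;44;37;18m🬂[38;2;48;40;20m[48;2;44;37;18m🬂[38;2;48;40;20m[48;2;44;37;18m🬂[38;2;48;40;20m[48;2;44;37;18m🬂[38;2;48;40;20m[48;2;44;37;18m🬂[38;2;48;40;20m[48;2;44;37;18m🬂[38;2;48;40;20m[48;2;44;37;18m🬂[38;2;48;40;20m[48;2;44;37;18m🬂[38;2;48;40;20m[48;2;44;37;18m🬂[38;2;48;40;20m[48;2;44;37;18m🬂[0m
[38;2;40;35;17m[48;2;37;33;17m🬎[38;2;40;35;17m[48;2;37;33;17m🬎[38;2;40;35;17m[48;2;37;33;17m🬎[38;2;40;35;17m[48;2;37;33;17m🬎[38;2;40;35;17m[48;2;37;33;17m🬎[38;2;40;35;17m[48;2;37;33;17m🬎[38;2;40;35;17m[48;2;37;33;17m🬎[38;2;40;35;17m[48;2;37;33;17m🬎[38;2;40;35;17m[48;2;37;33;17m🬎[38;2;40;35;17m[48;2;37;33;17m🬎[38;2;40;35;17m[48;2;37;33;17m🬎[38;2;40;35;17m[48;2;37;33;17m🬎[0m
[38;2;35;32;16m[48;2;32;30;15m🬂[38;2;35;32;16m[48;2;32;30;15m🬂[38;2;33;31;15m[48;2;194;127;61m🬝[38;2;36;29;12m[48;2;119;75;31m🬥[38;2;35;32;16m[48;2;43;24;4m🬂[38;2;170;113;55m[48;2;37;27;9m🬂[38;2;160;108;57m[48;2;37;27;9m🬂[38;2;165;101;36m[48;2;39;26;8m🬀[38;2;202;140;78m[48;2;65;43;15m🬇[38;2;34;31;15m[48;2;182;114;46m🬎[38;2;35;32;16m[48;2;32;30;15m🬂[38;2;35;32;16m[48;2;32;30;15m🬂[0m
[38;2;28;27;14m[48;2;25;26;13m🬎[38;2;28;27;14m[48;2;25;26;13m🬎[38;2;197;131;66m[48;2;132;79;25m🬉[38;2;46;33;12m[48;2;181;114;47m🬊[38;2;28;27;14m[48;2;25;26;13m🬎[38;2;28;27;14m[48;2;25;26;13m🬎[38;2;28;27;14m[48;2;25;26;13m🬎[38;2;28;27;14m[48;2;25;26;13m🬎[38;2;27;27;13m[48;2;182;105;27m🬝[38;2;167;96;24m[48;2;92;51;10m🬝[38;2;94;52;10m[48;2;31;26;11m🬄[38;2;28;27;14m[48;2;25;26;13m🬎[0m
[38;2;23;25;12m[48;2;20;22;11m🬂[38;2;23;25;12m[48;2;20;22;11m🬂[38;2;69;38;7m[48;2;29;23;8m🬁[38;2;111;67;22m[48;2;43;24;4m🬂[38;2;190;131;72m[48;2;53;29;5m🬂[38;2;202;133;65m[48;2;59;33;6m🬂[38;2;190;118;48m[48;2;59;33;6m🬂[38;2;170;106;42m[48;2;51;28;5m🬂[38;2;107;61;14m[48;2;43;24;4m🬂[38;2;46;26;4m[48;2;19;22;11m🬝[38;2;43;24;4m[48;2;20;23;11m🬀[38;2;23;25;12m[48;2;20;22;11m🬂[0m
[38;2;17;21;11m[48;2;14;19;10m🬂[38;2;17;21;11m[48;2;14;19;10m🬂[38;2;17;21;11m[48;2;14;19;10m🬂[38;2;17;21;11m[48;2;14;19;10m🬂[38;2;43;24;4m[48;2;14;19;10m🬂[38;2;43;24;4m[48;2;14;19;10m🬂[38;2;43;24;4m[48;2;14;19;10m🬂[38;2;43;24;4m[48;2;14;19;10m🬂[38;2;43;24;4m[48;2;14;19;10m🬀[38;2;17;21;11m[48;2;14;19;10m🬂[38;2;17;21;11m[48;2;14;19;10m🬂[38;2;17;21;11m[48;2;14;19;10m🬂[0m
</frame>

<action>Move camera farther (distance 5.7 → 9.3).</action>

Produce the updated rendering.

<frame>
[38;2;48;40;20m[48;2;44;37;18m🬂[38;2;48;40;20m[48;2;44;37;18m🬂[38;2;48;40;20m[48;2;44;37;18m🬂[38;2;48;40;20m[48;2;44;37;18m🬂[38;2;48;40;20m[48;2;44;37;18m🬂[38;2;48;40;20m[48;2;44;37;18m🬂[38;2;48;40;20m[48;2;44;37;18m🬂[38;2;48;40;20m[48;2;44;37;18m🬂[38;2;48;40;20m[48;2;44;37;18m🬂[38;2;48;40;20m[48;2;44;37;18m🬂[38;2;48;40;20m[48;2;44;37;18m🬂[38;2;48;40;20m[48;2;44;37;18m🬂[0m
[38;2;40;35;17m[48;2;37;33;17m🬎[38;2;40;35;17m[48;2;37;33;17m🬎[38;2;40;35;17m[48;2;37;33;17m🬎[38;2;40;35;17m[48;2;37;33;17m🬎[38;2;40;35;17m[48;2;37;33;17m🬎[38;2;40;35;17m[48;2;37;33;17m🬎[38;2;40;35;17m[48;2;37;33;17m🬎[38;2;40;35;17m[48;2;37;33;17m🬎[38;2;40;35;17m[48;2;37;33;17m🬎[38;2;40;35;17m[48;2;37;33;17m🬎[38;2;40;35;17m[48;2;37;33;17m🬎[38;2;40;35;17m[48;2;37;33;17m🬎[0m
[38;2;35;32;16m[48;2;32;30;15m🬂[38;2;35;32;16m[48;2;32;30;15m🬂[38;2;35;32;16m[48;2;32;30;15m🬂[38;2;35;32;16m[48;2;32;30;15m🬂[38;2;35;30;13m[48;2;191;121;52m🬬[38;2;37;28;11m[48;2;167;113;60m🬴[38;2;156;105;54m[48;2;39;28;10m🬋[38;2;35;30;13m[48;2;124;76;28m🬝[38;2;152;87;22m[48;2;33;31;15m🬏[38;2;35;32;16m[48;2;32;30;15m🬂[38;2;35;32;16m[48;2;32;30;15m🬂[38;2;35;32;16m[48;2;32;30;15m🬂[0m
[38;2;28;27;14m[48;2;25;26;13m🬎[38;2;28;27;14m[48;2;25;26;13m🬎[38;2;28;27;14m[48;2;25;26;13m🬎[38;2;28;27;14m[48;2;25;26;13m🬎[38;2;38;25;7m[48;2;166;106;46m🬯[38;2;28;27;14m[48;2;60;33;6m🬎[38;2;28;27;14m[48;2;62;34;6m🬎[38;2;34;26;10m[48;2;174;106;38m🬴[38;2;189;114;39m[48;2;39;29;10m🬀[38;2;28;27;14m[48;2;25;26;13m🬎[38;2;28;27;14m[48;2;25;26;13m🬎[38;2;28;27;14m[48;2;25;26;13m🬎[0m
[38;2;23;25;12m[48;2;20;22;11m🬂[38;2;23;25;12m[48;2;20;22;11m🬂[38;2;23;25;12m[48;2;20;22;11m🬂[38;2;23;25;12m[48;2;20;22;11m🬂[38;2;23;25;12m[48;2;20;22;11m🬂[38;2;43;24;4m[48;2;20;22;11m🬂[38;2;43;24;4m[48;2;20;22;11m🬂[38;2;43;24;4m[48;2;20;23;11m🬀[38;2;23;25;12m[48;2;20;22;11m🬂[38;2;23;25;12m[48;2;20;22;11m🬂[38;2;23;25;12m[48;2;20;22;11m🬂[38;2;23;25;12m[48;2;20;22;11m🬂[0m
[38;2;17;21;11m[48;2;14;19;10m🬂[38;2;17;21;11m[48;2;14;19;10m🬂[38;2;17;21;11m[48;2;14;19;10m🬂[38;2;17;21;11m[48;2;14;19;10m🬂[38;2;17;21;11m[48;2;14;19;10m🬂[38;2;17;21;11m[48;2;14;19;10m🬂[38;2;17;21;11m[48;2;14;19;10m🬂[38;2;17;21;11m[48;2;14;19;10m🬂[38;2;17;21;11m[48;2;14;19;10m🬂[38;2;17;21;11m[48;2;14;19;10m🬂[38;2;17;21;11m[48;2;14;19;10m🬂[38;2;17;21;11m[48;2;14;19;10m🬂[0m
</frame>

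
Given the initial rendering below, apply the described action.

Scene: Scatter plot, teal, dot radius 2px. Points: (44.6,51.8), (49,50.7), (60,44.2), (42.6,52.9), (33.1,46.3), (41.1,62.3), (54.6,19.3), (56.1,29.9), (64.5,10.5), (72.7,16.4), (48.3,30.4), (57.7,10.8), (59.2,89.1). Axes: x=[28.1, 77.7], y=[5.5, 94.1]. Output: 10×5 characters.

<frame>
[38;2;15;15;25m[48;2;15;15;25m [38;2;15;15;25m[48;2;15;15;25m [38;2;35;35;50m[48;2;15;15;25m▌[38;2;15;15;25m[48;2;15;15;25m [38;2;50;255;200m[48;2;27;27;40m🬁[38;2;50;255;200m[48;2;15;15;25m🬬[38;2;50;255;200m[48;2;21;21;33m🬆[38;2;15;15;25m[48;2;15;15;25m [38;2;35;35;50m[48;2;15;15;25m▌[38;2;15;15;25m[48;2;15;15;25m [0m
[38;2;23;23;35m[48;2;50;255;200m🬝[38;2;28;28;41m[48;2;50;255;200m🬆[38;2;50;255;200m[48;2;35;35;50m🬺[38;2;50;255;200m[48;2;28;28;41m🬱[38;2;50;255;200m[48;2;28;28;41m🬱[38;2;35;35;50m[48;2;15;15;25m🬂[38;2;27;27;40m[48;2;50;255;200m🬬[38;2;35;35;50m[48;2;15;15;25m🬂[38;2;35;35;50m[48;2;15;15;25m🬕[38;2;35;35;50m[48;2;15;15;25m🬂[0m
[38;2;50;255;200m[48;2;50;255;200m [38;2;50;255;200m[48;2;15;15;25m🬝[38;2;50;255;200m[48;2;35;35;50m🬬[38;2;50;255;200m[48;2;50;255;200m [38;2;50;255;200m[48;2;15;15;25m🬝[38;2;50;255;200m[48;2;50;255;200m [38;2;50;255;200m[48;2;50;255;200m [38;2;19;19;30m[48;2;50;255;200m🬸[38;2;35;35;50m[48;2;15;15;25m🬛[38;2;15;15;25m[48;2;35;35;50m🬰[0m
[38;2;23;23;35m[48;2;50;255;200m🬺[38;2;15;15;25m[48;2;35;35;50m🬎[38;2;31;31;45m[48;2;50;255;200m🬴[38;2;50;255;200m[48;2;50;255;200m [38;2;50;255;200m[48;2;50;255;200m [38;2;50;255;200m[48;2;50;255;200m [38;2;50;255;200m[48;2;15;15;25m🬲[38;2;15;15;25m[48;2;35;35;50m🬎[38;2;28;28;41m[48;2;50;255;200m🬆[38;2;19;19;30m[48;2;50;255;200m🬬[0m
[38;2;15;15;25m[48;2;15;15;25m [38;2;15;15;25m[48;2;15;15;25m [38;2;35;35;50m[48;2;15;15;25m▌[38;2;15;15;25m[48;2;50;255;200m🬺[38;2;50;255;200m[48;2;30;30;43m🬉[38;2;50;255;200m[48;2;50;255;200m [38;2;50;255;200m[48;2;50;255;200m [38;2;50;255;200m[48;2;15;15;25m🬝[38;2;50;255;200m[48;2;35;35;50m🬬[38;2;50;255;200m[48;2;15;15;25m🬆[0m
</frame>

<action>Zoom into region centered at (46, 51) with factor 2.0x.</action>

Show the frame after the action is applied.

<frame>
[38;2;15;15;25m[48;2;15;15;25m [38;2;15;15;25m[48;2;15;15;25m [38;2;28;28;41m[48;2;50;255;200m🬆[38;2;15;15;25m[48;2;50;255;200m🬬[38;2;35;35;50m[48;2;15;15;25m▌[38;2;15;15;25m[48;2;15;15;25m [38;2;35;35;50m[48;2;15;15;25m▌[38;2;15;15;25m[48;2;15;15;25m [38;2;35;35;50m[48;2;15;15;25m▌[38;2;15;15;25m[48;2;15;15;25m [0m
[38;2;35;35;50m[48;2;15;15;25m🬂[38;2;50;255;200m[48;2;19;19;30m🬁[38;2;50;255;200m[48;2;35;35;50m🬬[38;2;50;255;200m[48;2;15;15;25m🬴[38;2;50;255;200m[48;2;28;28;41m🬱[38;2;23;23;35m[48;2;50;255;200m🬝[38;2;35;35;50m[48;2;15;15;25m🬕[38;2;35;35;50m[48;2;15;15;25m🬂[38;2;35;35;50m[48;2;15;15;25m🬕[38;2;35;35;50m[48;2;15;15;25m🬂[0m
[38;2;50;255;200m[48;2;15;15;25m🬺[38;2;23;23;35m[48;2;50;255;200m🬬[38;2;50;255;200m[48;2;28;28;41m🬊[38;2;50;255;200m[48;2;15;15;25m🬝[38;2;50;255;200m[48;2;15;15;25m🬝[38;2;50;255;200m[48;2;50;255;200m [38;2;50;255;200m[48;2;15;15;25m🬛[38;2;15;15;25m[48;2;35;35;50m🬰[38;2;35;35;50m[48;2;15;15;25m🬛[38;2;15;15;25m[48;2;35;35;50m🬰[0m
[38;2;50;255;200m[48;2;28;28;41m🬆[38;2;15;15;25m[48;2;35;35;50m🬎[38;2;35;35;50m[48;2;15;15;25m🬲[38;2;15;15;25m[48;2;35;35;50m🬎[38;2;35;35;50m[48;2;15;15;25m🬲[38;2;20;20;31m[48;2;50;255;200m🬛[38;2;35;35;50m[48;2;15;15;25m🬲[38;2;15;15;25m[48;2;35;35;50m🬎[38;2;27;27;40m[48;2;50;255;200m🬝[38;2;15;15;25m[48;2;35;35;50m🬎[0m
[38;2;15;15;25m[48;2;15;15;25m [38;2;15;15;25m[48;2;15;15;25m [38;2;35;35;50m[48;2;15;15;25m▌[38;2;15;15;25m[48;2;15;15;25m [38;2;27;27;40m[48;2;50;255;200m🬴[38;2;50;255;200m[48;2;50;255;200m [38;2;50;255;200m[48;2;15;15;25m🬛[38;2;15;15;25m[48;2;50;255;200m🬴[38;2;50;255;200m[48;2;50;255;200m [38;2;50;255;200m[48;2;15;15;25m🬛[0m
</frame>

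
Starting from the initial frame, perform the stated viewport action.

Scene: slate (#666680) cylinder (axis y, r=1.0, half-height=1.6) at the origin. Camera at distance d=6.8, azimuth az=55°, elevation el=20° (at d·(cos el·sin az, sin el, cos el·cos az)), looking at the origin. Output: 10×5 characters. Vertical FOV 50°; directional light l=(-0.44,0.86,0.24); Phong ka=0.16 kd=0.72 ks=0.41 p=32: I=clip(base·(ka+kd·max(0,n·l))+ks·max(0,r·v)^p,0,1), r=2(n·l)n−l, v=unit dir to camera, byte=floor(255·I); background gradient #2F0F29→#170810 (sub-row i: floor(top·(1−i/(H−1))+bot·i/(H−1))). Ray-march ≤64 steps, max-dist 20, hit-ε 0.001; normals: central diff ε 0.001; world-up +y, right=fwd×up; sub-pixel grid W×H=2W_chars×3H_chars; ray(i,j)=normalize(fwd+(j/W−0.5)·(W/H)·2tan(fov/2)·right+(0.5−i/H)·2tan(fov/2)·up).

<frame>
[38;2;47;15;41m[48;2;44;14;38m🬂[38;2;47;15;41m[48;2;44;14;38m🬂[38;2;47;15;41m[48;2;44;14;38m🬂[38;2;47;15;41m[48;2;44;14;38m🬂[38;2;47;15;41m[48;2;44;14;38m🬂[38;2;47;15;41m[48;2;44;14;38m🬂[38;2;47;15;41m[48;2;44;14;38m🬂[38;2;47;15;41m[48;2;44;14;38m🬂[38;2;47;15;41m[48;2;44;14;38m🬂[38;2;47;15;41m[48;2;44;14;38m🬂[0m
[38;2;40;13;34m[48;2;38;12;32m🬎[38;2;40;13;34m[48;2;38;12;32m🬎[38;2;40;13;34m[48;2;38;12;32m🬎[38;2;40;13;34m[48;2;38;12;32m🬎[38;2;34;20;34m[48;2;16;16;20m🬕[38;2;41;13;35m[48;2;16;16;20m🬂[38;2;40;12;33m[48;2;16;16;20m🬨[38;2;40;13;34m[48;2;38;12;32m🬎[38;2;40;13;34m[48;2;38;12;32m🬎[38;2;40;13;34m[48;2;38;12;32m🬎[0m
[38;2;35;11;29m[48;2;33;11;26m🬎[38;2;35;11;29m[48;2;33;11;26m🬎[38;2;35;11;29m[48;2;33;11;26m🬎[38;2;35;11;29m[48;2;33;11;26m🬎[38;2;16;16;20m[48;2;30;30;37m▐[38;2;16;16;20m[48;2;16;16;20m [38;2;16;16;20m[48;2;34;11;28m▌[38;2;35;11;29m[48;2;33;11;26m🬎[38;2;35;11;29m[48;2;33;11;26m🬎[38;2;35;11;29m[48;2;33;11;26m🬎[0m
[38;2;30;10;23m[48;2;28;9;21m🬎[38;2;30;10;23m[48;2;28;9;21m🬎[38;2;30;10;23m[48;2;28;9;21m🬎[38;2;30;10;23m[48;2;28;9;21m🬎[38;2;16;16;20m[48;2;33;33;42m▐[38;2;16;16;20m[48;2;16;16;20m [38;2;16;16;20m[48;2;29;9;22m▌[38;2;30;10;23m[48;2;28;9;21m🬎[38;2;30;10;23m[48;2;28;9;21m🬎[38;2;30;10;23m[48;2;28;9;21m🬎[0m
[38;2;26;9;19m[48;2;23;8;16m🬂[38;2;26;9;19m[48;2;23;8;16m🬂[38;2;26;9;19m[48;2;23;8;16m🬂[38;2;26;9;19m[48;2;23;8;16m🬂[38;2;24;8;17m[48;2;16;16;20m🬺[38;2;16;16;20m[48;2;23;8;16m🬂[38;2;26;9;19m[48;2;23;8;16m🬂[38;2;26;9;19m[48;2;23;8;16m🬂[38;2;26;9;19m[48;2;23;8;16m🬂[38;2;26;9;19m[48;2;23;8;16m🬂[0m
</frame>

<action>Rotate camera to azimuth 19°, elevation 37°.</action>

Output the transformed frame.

<frame>
[38;2;47;15;41m[48;2;44;14;38m🬂[38;2;47;15;41m[48;2;44;14;38m🬂[38;2;47;15;41m[48;2;44;14;38m🬂[38;2;47;15;41m[48;2;44;14;38m🬂[38;2;47;15;41m[48;2;44;14;38m🬂[38;2;47;15;41m[48;2;44;14;38m🬂[38;2;47;15;41m[48;2;44;14;38m🬂[38;2;47;15;41m[48;2;44;14;38m🬂[38;2;47;15;41m[48;2;44;14;38m🬂[38;2;47;15;41m[48;2;44;14;38m🬂[0m
[38;2;40;13;34m[48;2;38;12;32m🬎[38;2;40;13;34m[48;2;38;12;32m🬎[38;2;40;13;34m[48;2;38;12;32m🬎[38;2;40;13;34m[48;2;38;12;32m🬎[38;2;42;23;41m[48;2;79;79;99m🬒[38;2;79;79;99m[48;2;41;13;35m🬺[38;2;79;79;99m[48;2;35;13;31m🬃[38;2;40;13;34m[48;2;38;12;32m🬎[38;2;40;13;34m[48;2;38;12;32m🬎[38;2;40;13;34m[48;2;38;12;32m🬎[0m
[38;2;35;11;29m[48;2;33;11;26m🬎[38;2;35;11;29m[48;2;33;11;26m🬎[38;2;35;11;29m[48;2;33;11;26m🬎[38;2;35;11;29m[48;2;33;11;26m🬎[38;2;34;34;43m[48;2;46;46;58m▐[38;2;22;22;28m[48;2;16;16;20m▌[38;2;16;16;20m[48;2;34;11;28m▌[38;2;35;11;29m[48;2;33;11;26m🬎[38;2;35;11;29m[48;2;33;11;26m🬎[38;2;35;11;29m[48;2;33;11;26m🬎[0m
[38;2;30;10;23m[48;2;28;9;21m🬎[38;2;30;10;23m[48;2;28;9;21m🬎[38;2;30;10;23m[48;2;28;9;21m🬎[38;2;30;10;23m[48;2;28;9;21m🬎[38;2;41;41;51m[48;2;28;9;21m🬬[38;2;22;22;28m[48;2;16;16;20m▌[38;2;16;16;20m[48;2;29;9;22m🬄[38;2;30;10;23m[48;2;28;9;21m🬎[38;2;30;10;23m[48;2;28;9;21m🬎[38;2;30;10;23m[48;2;28;9;21m🬎[0m
[38;2;26;9;19m[48;2;23;8;16m🬂[38;2;26;9;19m[48;2;23;8;16m🬂[38;2;26;9;19m[48;2;23;8;16m🬂[38;2;26;9;19m[48;2;23;8;16m🬂[38;2;26;9;19m[48;2;23;8;16m🬂[38;2;26;9;19m[48;2;23;8;16m🬂[38;2;26;9;19m[48;2;23;8;16m🬂[38;2;26;9;19m[48;2;23;8;16m🬂[38;2;26;9;19m[48;2;23;8;16m🬂[38;2;26;9;19m[48;2;23;8;16m🬂[0m
</frame>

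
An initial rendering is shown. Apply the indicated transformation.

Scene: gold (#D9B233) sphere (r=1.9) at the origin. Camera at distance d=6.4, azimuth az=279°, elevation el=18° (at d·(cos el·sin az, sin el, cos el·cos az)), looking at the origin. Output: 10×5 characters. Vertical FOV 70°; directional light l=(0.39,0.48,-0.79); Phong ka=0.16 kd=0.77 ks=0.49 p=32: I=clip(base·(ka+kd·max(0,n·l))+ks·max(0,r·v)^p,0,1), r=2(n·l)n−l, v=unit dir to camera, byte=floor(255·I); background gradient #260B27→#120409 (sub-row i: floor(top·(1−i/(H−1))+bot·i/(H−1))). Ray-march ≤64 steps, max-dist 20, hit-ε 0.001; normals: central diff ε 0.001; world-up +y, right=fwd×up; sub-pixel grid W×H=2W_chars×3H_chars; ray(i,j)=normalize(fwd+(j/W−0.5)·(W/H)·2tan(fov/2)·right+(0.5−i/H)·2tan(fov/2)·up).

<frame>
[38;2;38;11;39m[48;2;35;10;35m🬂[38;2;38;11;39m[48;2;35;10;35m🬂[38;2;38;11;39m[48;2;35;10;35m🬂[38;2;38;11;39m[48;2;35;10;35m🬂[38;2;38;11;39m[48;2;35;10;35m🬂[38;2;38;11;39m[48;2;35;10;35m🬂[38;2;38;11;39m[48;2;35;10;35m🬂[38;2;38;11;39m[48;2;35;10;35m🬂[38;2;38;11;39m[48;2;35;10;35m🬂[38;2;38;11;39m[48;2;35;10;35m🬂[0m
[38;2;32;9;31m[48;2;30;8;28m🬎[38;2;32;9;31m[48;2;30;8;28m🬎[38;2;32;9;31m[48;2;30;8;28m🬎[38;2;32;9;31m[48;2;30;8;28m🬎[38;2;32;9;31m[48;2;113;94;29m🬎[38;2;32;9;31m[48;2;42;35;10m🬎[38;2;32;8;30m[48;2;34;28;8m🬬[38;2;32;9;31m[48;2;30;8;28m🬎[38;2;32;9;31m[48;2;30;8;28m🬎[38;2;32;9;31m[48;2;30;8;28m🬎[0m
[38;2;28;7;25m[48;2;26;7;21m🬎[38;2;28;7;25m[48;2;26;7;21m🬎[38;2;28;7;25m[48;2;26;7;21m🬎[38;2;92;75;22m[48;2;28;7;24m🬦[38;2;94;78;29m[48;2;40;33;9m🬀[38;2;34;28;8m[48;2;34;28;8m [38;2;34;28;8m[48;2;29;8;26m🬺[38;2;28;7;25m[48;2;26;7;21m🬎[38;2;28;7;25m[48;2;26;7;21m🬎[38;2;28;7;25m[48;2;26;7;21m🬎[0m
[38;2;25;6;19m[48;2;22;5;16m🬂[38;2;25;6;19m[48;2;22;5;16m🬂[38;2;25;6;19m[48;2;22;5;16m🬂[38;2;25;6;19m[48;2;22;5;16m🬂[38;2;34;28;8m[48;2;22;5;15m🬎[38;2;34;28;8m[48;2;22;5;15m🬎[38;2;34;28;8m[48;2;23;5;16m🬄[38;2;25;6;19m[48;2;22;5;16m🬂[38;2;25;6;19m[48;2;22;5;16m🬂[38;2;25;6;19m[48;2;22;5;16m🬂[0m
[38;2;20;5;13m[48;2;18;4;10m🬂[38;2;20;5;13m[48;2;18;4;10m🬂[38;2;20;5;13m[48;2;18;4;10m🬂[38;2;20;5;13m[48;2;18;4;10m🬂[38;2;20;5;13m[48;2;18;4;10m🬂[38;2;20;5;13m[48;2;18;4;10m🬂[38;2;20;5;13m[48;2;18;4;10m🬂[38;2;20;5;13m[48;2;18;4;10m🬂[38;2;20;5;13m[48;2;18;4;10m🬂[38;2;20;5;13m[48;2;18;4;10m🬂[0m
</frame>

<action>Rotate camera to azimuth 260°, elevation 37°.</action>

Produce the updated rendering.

<frame>
[38;2;38;11;39m[48;2;35;10;35m🬂[38;2;38;11;39m[48;2;35;10;35m🬂[38;2;38;11;39m[48;2;35;10;35m🬂[38;2;38;11;39m[48;2;35;10;35m🬂[38;2;38;11;39m[48;2;35;10;35m🬂[38;2;38;11;39m[48;2;35;10;35m🬂[38;2;38;11;39m[48;2;35;10;35m🬂[38;2;38;11;39m[48;2;35;10;35m🬂[38;2;38;11;39m[48;2;35;10;35m🬂[38;2;38;11;39m[48;2;35;10;35m🬂[0m
[38;2;32;9;31m[48;2;30;8;28m🬎[38;2;32;9;31m[48;2;30;8;28m🬎[38;2;32;9;31m[48;2;30;8;28m🬎[38;2;32;9;31m[48;2;30;8;28m🬎[38;2;32;9;31m[48;2;155;127;36m🬎[38;2;32;9;31m[48;2;83;68;19m🬎[38;2;32;8;30m[48;2;34;28;8m🬬[38;2;32;9;31m[48;2;30;8;28m🬎[38;2;32;9;31m[48;2;30;8;28m🬎[38;2;32;9;31m[48;2;30;8;28m🬎[0m
[38;2;28;7;25m[48;2;26;7;21m🬎[38;2;28;7;25m[48;2;26;7;21m🬎[38;2;28;7;25m[48;2;26;7;21m🬎[38;2;152;124;35m[48;2;28;7;24m🬦[38;2;255;242;156m[48;2;101;83;24m🬀[38;2;69;57;16m[48;2;38;31;9m🬄[38;2;34;28;8m[48;2;29;8;26m🬺[38;2;28;7;25m[48;2;26;7;21m🬎[38;2;28;7;25m[48;2;26;7;21m🬎[38;2;28;7;25m[48;2;26;7;21m🬎[0m
[38;2;25;6;19m[48;2;22;5;16m🬂[38;2;25;6;19m[48;2;22;5;16m🬂[38;2;25;6;19m[48;2;22;5;16m🬂[38;2;25;6;19m[48;2;22;5;16m🬂[38;2;63;52;14m[48;2;26;12;12m🬆[38;2;34;28;8m[48;2;22;5;15m🬎[38;2;34;28;8m[48;2;23;5;16m🬄[38;2;25;6;19m[48;2;22;5;16m🬂[38;2;25;6;19m[48;2;22;5;16m🬂[38;2;25;6;19m[48;2;22;5;16m🬂[0m
[38;2;20;5;13m[48;2;18;4;10m🬂[38;2;20;5;13m[48;2;18;4;10m🬂[38;2;20;5;13m[48;2;18;4;10m🬂[38;2;20;5;13m[48;2;18;4;10m🬂[38;2;20;5;13m[48;2;18;4;10m🬂[38;2;20;5;13m[48;2;18;4;10m🬂[38;2;20;5;13m[48;2;18;4;10m🬂[38;2;20;5;13m[48;2;18;4;10m🬂[38;2;20;5;13m[48;2;18;4;10m🬂[38;2;20;5;13m[48;2;18;4;10m🬂[0m
</frame>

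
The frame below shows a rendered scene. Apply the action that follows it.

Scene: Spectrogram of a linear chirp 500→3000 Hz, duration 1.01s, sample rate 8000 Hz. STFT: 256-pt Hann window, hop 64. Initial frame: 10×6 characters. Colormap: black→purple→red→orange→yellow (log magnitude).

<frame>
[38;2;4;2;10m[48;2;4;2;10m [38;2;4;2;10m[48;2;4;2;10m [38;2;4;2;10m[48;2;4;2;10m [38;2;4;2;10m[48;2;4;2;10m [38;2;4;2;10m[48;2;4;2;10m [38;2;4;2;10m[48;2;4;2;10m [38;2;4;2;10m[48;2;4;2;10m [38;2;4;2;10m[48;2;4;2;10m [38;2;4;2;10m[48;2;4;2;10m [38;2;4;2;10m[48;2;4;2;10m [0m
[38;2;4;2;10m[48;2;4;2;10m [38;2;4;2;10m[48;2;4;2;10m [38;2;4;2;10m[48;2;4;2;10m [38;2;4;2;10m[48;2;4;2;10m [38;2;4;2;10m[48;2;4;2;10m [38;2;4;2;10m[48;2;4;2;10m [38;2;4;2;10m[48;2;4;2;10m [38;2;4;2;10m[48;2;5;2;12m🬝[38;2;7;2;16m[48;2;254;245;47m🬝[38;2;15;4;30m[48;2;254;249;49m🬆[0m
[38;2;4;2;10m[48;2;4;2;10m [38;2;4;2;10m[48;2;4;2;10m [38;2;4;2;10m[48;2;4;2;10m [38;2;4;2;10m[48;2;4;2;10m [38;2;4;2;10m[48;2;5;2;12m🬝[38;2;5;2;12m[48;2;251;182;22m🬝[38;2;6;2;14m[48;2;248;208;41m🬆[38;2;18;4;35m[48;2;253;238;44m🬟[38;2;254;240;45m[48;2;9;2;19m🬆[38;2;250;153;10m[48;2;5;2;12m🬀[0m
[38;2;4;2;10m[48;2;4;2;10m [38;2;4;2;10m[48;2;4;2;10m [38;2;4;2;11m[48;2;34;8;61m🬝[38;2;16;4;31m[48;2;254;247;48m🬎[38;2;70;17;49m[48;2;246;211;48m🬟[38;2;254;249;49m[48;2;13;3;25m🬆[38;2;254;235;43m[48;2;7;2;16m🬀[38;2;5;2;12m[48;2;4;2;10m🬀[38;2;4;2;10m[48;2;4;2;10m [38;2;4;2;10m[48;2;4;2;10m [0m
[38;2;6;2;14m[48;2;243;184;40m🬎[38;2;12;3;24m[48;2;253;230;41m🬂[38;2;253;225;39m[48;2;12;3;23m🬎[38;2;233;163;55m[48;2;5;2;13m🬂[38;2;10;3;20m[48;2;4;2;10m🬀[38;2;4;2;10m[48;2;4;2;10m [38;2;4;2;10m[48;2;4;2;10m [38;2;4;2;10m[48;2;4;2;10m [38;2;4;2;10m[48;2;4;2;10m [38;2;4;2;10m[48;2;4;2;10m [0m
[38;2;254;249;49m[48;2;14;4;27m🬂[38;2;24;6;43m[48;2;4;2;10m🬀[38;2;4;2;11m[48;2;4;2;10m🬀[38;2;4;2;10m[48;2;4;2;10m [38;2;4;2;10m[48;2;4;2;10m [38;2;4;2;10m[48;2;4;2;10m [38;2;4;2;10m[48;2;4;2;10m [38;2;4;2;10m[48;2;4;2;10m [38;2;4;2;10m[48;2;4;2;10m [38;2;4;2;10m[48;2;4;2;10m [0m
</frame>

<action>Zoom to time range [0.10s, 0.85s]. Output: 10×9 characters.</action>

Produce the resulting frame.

<frame>
[38;2;4;2;10m[48;2;4;2;10m [38;2;4;2;10m[48;2;4;2;10m [38;2;4;2;10m[48;2;4;2;10m [38;2;4;2;10m[48;2;4;2;10m [38;2;4;2;10m[48;2;4;2;10m [38;2;4;2;10m[48;2;4;2;10m [38;2;4;2;10m[48;2;4;2;10m [38;2;4;2;10m[48;2;4;2;10m [38;2;4;2;10m[48;2;4;2;10m [38;2;4;2;10m[48;2;4;2;10m [0m
[38;2;4;2;10m[48;2;4;2;10m [38;2;4;2;10m[48;2;4;2;10m [38;2;4;2;10m[48;2;4;2;10m [38;2;4;2;10m[48;2;4;2;10m [38;2;4;2;10m[48;2;4;2;10m [38;2;4;2;10m[48;2;4;2;10m [38;2;4;2;10m[48;2;4;2;10m [38;2;4;2;10m[48;2;4;2;10m [38;2;4;2;10m[48;2;4;2;10m [38;2;4;2;10m[48;2;4;2;10m [0m
[38;2;4;2;10m[48;2;4;2;10m [38;2;4;2;10m[48;2;4;2;10m [38;2;4;2;10m[48;2;4;2;10m [38;2;4;2;10m[48;2;4;2;10m [38;2;4;2;10m[48;2;4;2;10m [38;2;4;2;10m[48;2;4;2;10m [38;2;4;2;10m[48;2;4;2;10m [38;2;4;2;10m[48;2;4;2;10m [38;2;4;2;10m[48;2;4;2;11m🬝[38;2;4;2;10m[48;2;10;3;21m🬝[0m
[38;2;4;2;10m[48;2;4;2;10m [38;2;4;2;10m[48;2;4;2;10m [38;2;4;2;10m[48;2;4;2;10m [38;2;4;2;10m[48;2;4;2;10m [38;2;4;2;10m[48;2;4;2;10m [38;2;4;2;10m[48;2;4;2;10m [38;2;4;2;10m[48;2;5;2;12m🬝[38;2;6;2;14m[48;2;137;34;84m🬝[38;2;12;3;23m[48;2;253;238;45m🬆[38;2;253;238;44m[48;2;41;9;72m🬜[0m
[38;2;4;2;10m[48;2;4;2;10m [38;2;4;2;10m[48;2;4;2;10m [38;2;4;2;10m[48;2;4;2;10m [38;2;4;2;10m[48;2;4;2;11m🬝[38;2;4;2;11m[48;2;17;4;33m🬝[38;2;9;3;19m[48;2;228;154;61m🬎[38;2;26;6;47m[48;2;253;224;38m🬂[38;2;253;230;41m[48;2;22;5;41m🬎[38;2;239;174;47m[48;2;8;2;18m🬂[38;2;12;3;24m[48;2;4;2;11m🬀[0m
[38;2;4;2;10m[48;2;4;2;10m [38;2;4;2;10m[48;2;6;2;13m🬝[38;2;7;2;16m[48;2;207;66;69m🬝[38;2;12;3;24m[48;2;252;219;37m🬆[38;2;254;242;46m[48;2;40;9;72m🬜[38;2;253;227;40m[48;2;15;4;28m🬆[38;2;78;19;88m[48;2;6;2;13m🬀[38;2;5;2;12m[48;2;4;2;10m🬀[38;2;4;2;10m[48;2;4;2;10m [38;2;4;2;10m[48;2;4;2;10m [0m
[38;2;8;2;18m[48;2;232;161;56m🬎[38;2;52;13;54m[48;2;253;226;40m🬂[38;2;254;248;49m[48;2;84;21;61m🬆[38;2;254;245;48m[48;2;19;5;30m🬀[38;2;11;3;22m[48;2;4;2;10m🬀[38;2;4;2;10m[48;2;4;2;10m [38;2;4;2;10m[48;2;4;2;10m [38;2;4;2;10m[48;2;4;2;10m [38;2;4;2;10m[48;2;4;2;10m [38;2;4;2;10m[48;2;4;2;10m [0m
[38;2;254;247;48m[48;2;53;14;33m🬂[38;2;174;45;81m[48;2;5;2;13m🬀[38;2;5;2;12m[48;2;4;2;10m🬀[38;2;4;2;10m[48;2;4;2;10m [38;2;4;2;10m[48;2;4;2;10m [38;2;4;2;10m[48;2;4;2;10m [38;2;4;2;10m[48;2;4;2;10m [38;2;4;2;10m[48;2;4;2;10m [38;2;4;2;10m[48;2;4;2;10m [38;2;4;2;10m[48;2;4;2;10m [0m
[38;2;4;2;10m[48;2;4;2;10m [38;2;4;2;10m[48;2;4;2;10m [38;2;4;2;10m[48;2;4;2;10m [38;2;4;2;10m[48;2;4;2;10m [38;2;4;2;10m[48;2;4;2;10m [38;2;4;2;10m[48;2;4;2;10m [38;2;4;2;10m[48;2;4;2;10m [38;2;4;2;10m[48;2;4;2;10m [38;2;4;2;10m[48;2;4;2;10m [38;2;4;2;10m[48;2;4;2;10m [0m
</frame>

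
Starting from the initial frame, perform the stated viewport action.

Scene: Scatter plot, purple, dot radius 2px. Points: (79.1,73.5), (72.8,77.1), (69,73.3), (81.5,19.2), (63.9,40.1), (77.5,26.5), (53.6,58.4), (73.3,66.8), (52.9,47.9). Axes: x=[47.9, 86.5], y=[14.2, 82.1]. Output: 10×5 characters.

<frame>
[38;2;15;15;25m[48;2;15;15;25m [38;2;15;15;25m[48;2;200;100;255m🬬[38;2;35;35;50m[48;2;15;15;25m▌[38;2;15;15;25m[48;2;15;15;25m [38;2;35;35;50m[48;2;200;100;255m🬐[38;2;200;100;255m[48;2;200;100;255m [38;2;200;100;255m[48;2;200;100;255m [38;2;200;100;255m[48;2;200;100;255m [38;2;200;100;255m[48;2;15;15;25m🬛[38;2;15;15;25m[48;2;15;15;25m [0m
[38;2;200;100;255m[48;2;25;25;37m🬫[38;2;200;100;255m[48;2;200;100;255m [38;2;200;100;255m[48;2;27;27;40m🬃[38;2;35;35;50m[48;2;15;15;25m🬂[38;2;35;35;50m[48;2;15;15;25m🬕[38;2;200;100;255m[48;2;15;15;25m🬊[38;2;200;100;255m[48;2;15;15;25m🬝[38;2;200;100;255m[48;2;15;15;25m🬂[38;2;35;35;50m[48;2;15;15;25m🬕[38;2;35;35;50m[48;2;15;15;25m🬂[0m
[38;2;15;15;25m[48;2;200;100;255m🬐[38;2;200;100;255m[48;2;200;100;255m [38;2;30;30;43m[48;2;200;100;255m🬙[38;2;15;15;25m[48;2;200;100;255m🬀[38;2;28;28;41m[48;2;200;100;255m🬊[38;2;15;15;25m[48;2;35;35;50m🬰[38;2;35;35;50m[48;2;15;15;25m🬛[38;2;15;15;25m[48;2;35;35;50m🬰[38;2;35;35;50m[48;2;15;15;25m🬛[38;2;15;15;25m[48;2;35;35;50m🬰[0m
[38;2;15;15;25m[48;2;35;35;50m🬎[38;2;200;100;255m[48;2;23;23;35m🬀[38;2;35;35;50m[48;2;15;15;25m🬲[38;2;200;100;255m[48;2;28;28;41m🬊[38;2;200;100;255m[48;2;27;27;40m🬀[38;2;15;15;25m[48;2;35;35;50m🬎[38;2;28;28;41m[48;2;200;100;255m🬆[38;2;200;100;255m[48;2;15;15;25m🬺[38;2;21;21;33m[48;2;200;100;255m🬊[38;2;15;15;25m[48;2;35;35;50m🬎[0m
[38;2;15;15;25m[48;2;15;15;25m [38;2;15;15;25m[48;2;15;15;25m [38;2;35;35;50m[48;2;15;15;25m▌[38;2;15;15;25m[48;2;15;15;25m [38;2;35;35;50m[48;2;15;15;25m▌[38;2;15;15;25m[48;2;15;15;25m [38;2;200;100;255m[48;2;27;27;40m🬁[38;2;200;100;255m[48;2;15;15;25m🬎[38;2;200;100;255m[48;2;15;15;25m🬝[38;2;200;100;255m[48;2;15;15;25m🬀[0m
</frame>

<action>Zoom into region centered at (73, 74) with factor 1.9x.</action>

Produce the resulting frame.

<frame>
[38;2;15;15;25m[48;2;15;15;25m [38;2;15;15;25m[48;2;15;15;25m [38;2;35;35;50m[48;2;15;15;25m▌[38;2;15;15;25m[48;2;15;15;25m [38;2;35;35;50m[48;2;15;15;25m▌[38;2;15;15;25m[48;2;15;15;25m [38;2;35;35;50m[48;2;15;15;25m▌[38;2;15;15;25m[48;2;15;15;25m [38;2;35;35;50m[48;2;15;15;25m▌[38;2;15;15;25m[48;2;15;15;25m [0m
[38;2;35;35;50m[48;2;15;15;25m🬂[38;2;35;35;50m[48;2;15;15;25m🬂[38;2;31;31;45m[48;2;200;100;255m🬝[38;2;23;23;35m[48;2;200;100;255m🬝[38;2;35;35;50m[48;2;200;100;255m🬀[38;2;200;100;255m[48;2;28;28;41m🬱[38;2;35;35;50m[48;2;15;15;25m🬕[38;2;23;23;35m[48;2;200;100;255m🬝[38;2;35;35;50m[48;2;15;15;25m🬕[38;2;35;35;50m[48;2;15;15;25m🬂[0m
[38;2;15;15;25m[48;2;35;35;50m🬰[38;2;19;19;30m[48;2;200;100;255m🬴[38;2;200;100;255m[48;2;200;100;255m [38;2;200;100;255m[48;2;15;15;25m🬛[38;2;200;100;255m[48;2;35;35;50m🬸[38;2;200;100;255m[48;2;25;25;37m🬐[38;2;27;27;40m[48;2;200;100;255m🬴[38;2;200;100;255m[48;2;200;100;255m [38;2;200;100;255m[48;2;15;15;25m🬛[38;2;15;15;25m[48;2;35;35;50m🬰[0m
[38;2;15;15;25m[48;2;35;35;50m🬎[38;2;15;15;25m[48;2;35;35;50m🬎[38;2;200;100;255m[48;2;31;31;45m🬁[38;2;23;23;35m[48;2;200;100;255m🬺[38;2;200;100;255m[48;2;35;35;50m🬬[38;2;200;100;255m[48;2;28;28;41m🬆[38;2;35;35;50m[48;2;15;15;25m🬲[38;2;23;23;35m[48;2;200;100;255m🬺[38;2;35;35;50m[48;2;15;15;25m🬲[38;2;15;15;25m[48;2;35;35;50m🬎[0m
[38;2;15;15;25m[48;2;15;15;25m [38;2;15;15;25m[48;2;15;15;25m [38;2;35;35;50m[48;2;15;15;25m▌[38;2;15;15;25m[48;2;15;15;25m [38;2;35;35;50m[48;2;15;15;25m▌[38;2;15;15;25m[48;2;15;15;25m [38;2;35;35;50m[48;2;15;15;25m▌[38;2;15;15;25m[48;2;15;15;25m [38;2;35;35;50m[48;2;15;15;25m▌[38;2;15;15;25m[48;2;15;15;25m [0m
</frame>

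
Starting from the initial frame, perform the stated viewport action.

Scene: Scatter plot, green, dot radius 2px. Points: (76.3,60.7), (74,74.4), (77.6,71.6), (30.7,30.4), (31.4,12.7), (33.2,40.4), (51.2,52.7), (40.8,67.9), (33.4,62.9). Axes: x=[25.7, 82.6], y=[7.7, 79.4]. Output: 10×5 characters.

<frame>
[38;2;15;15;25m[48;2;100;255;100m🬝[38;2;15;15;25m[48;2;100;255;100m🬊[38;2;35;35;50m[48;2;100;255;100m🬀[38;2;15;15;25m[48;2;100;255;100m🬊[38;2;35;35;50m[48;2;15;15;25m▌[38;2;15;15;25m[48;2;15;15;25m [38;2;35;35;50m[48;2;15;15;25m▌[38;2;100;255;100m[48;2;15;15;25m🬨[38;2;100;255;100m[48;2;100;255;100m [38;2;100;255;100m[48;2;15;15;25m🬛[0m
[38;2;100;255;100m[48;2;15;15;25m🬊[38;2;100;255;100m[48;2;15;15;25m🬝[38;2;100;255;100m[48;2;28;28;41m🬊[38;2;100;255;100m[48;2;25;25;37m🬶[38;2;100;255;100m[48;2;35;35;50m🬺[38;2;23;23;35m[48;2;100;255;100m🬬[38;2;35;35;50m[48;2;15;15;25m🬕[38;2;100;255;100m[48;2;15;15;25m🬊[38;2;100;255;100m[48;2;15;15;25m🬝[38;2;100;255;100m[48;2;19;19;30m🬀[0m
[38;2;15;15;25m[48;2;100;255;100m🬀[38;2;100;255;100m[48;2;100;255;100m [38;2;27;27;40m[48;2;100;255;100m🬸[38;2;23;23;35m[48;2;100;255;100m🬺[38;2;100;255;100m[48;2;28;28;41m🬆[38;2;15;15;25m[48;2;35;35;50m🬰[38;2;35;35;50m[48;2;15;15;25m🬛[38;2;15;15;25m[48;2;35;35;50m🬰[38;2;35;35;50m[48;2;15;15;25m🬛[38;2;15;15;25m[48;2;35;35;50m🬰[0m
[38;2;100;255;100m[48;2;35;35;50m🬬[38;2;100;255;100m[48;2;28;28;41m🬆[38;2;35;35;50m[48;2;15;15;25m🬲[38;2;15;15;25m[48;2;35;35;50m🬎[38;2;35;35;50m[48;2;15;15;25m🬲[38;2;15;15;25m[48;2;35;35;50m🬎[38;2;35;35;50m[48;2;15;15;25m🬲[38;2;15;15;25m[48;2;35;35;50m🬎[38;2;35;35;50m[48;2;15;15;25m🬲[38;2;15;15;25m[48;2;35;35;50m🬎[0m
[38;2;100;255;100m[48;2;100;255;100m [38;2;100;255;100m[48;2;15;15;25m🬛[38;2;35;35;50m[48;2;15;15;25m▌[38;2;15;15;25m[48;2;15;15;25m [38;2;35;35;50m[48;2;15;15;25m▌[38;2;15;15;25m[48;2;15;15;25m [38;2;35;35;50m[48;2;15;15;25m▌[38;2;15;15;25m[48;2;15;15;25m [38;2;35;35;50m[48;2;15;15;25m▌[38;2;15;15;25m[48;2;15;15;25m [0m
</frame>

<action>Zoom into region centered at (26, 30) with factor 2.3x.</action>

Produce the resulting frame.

<frame>
[38;2;15;15;25m[48;2;15;15;25m [38;2;15;15;25m[48;2;15;15;25m [38;2;35;35;50m[48;2;15;15;25m▌[38;2;15;15;25m[48;2;15;15;25m [38;2;35;35;50m[48;2;15;15;25m▌[38;2;15;15;25m[48;2;15;15;25m [38;2;27;27;40m[48;2;100;255;100m🬝[38;2;15;15;25m[48;2;100;255;100m🬀[38;2;21;21;33m[48;2;100;255;100m🬊[38;2;15;15;25m[48;2;15;15;25m [0m
[38;2;35;35;50m[48;2;15;15;25m🬂[38;2;35;35;50m[48;2;15;15;25m🬂[38;2;35;35;50m[48;2;15;15;25m🬕[38;2;35;35;50m[48;2;15;15;25m🬂[38;2;35;35;50m[48;2;15;15;25m🬕[38;2;35;35;50m[48;2;15;15;25m🬂[38;2;35;35;50m[48;2;100;255;100m🬆[38;2;100;255;100m[48;2;15;15;25m🬙[38;2;100;255;100m[48;2;27;27;40m🬀[38;2;35;35;50m[48;2;15;15;25m🬂[0m
[38;2;15;15;25m[48;2;35;35;50m🬰[38;2;15;15;25m[48;2;35;35;50m🬰[38;2;35;35;50m[48;2;15;15;25m🬛[38;2;15;15;25m[48;2;35;35;50m🬰[38;2;35;35;50m[48;2;15;15;25m🬛[38;2;23;23;35m[48;2;100;255;100m🬺[38;2;100;255;100m[48;2;35;35;50m🬬[38;2;100;255;100m[48;2;21;21;33m🬆[38;2;35;35;50m[48;2;15;15;25m🬛[38;2;15;15;25m[48;2;35;35;50m🬰[0m
[38;2;15;15;25m[48;2;35;35;50m🬎[38;2;15;15;25m[48;2;35;35;50m🬎[38;2;35;35;50m[48;2;15;15;25m🬲[38;2;15;15;25m[48;2;35;35;50m🬎[38;2;35;35;50m[48;2;15;15;25m🬲[38;2;15;15;25m[48;2;35;35;50m🬎[38;2;35;35;50m[48;2;15;15;25m🬲[38;2;15;15;25m[48;2;35;35;50m🬎[38;2;35;35;50m[48;2;15;15;25m🬲[38;2;15;15;25m[48;2;35;35;50m🬎[0m
[38;2;15;15;25m[48;2;15;15;25m [38;2;15;15;25m[48;2;15;15;25m [38;2;35;35;50m[48;2;15;15;25m▌[38;2;15;15;25m[48;2;15;15;25m [38;2;35;35;50m[48;2;15;15;25m▌[38;2;15;15;25m[48;2;100;255;100m🬝[38;2;35;35;50m[48;2;100;255;100m🬀[38;2;15;15;25m[48;2;100;255;100m🬊[38;2;35;35;50m[48;2;15;15;25m▌[38;2;15;15;25m[48;2;15;15;25m [0m
</frame>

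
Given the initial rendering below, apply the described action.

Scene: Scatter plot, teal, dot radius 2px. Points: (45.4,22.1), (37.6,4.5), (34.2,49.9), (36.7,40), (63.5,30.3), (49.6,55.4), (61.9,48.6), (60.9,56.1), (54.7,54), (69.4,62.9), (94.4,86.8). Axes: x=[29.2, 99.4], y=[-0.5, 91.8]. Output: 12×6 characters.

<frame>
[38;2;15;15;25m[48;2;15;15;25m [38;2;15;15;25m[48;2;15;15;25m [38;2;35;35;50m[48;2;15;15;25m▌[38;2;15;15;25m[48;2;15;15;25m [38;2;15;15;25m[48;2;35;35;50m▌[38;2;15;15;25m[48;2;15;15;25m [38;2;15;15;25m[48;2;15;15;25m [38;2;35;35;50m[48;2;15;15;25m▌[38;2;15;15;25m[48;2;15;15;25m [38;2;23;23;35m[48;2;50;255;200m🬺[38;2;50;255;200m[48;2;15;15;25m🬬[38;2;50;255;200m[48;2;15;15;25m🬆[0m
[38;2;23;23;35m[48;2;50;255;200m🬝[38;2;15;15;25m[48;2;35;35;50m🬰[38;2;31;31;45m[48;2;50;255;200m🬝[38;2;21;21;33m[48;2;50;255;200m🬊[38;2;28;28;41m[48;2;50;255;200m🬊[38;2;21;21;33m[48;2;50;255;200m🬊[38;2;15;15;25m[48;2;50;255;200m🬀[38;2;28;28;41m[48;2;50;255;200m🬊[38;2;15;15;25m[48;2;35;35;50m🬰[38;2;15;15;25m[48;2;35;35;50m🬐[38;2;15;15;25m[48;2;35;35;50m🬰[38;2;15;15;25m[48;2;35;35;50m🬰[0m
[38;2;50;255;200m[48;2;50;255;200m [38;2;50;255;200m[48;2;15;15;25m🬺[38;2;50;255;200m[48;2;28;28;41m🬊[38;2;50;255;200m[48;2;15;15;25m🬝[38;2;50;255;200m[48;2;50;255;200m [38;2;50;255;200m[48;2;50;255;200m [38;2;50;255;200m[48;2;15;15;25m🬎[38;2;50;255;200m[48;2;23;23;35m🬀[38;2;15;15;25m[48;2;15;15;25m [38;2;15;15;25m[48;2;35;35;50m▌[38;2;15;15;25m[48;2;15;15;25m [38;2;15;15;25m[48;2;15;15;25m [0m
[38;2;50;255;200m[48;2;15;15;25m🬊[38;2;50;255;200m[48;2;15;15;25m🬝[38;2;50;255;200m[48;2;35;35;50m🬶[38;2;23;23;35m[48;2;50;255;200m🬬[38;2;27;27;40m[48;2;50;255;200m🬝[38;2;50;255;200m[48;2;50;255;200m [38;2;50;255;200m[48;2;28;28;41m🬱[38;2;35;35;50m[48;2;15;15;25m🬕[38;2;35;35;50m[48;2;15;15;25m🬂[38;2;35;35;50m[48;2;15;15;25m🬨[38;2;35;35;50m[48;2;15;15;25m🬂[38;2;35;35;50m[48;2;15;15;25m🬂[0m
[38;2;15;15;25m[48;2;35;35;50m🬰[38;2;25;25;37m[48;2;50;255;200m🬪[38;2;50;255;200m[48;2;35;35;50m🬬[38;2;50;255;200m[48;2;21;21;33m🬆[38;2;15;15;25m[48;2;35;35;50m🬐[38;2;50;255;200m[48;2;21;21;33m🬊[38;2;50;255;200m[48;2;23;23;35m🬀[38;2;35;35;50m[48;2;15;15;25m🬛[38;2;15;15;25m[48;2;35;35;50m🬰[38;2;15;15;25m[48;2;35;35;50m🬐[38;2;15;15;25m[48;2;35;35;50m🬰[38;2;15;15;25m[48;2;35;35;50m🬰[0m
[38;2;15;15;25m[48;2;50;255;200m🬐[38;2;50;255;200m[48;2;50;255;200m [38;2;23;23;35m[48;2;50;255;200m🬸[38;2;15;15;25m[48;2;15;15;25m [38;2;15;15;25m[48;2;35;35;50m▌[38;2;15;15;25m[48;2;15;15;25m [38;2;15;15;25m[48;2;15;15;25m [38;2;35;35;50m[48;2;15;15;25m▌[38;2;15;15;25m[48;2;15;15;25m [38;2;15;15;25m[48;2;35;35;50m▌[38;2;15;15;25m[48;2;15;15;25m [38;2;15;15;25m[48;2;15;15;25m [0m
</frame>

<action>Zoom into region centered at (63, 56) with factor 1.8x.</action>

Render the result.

<frame>
[38;2;15;15;25m[48;2;15;15;25m [38;2;15;15;25m[48;2;15;15;25m [38;2;35;35;50m[48;2;15;15;25m▌[38;2;15;15;25m[48;2;15;15;25m [38;2;15;15;25m[48;2;35;35;50m▌[38;2;15;15;25m[48;2;15;15;25m [38;2;15;15;25m[48;2;15;15;25m [38;2;35;35;50m[48;2;15;15;25m▌[38;2;15;15;25m[48;2;15;15;25m [38;2;15;15;25m[48;2;35;35;50m▌[38;2;15;15;25m[48;2;15;15;25m [38;2;15;15;25m[48;2;15;15;25m [0m
[38;2;15;15;25m[48;2;35;35;50m🬰[38;2;15;15;25m[48;2;35;35;50m🬰[38;2;35;35;50m[48;2;15;15;25m🬛[38;2;15;15;25m[48;2;35;35;50m🬰[38;2;15;15;25m[48;2;35;35;50m🬐[38;2;15;15;25m[48;2;35;35;50m🬰[38;2;15;15;25m[48;2;35;35;50m🬰[38;2;28;28;41m[48;2;50;255;200m🬆[38;2;23;23;35m[48;2;50;255;200m🬬[38;2;15;15;25m[48;2;35;35;50m🬐[38;2;15;15;25m[48;2;35;35;50m🬰[38;2;15;15;25m[48;2;35;35;50m🬰[0m
[38;2;15;15;25m[48;2;50;255;200m🬝[38;2;15;15;25m[48;2;50;255;200m🬀[38;2;21;21;33m[48;2;50;255;200m🬊[38;2;15;15;25m[48;2;50;255;200m🬊[38;2;21;21;33m[48;2;50;255;200m🬆[38;2;50;255;200m[48;2;15;15;25m🬺[38;2;15;15;25m[48;2;50;255;200m🬪[38;2;50;255;200m[48;2;35;35;50m🬬[38;2;50;255;200m[48;2;15;15;25m🬆[38;2;15;15;25m[48;2;35;35;50m▌[38;2;15;15;25m[48;2;15;15;25m [38;2;15;15;25m[48;2;15;15;25m [0m
[38;2;35;35;50m[48;2;15;15;25m🬂[38;2;50;255;200m[48;2;15;15;25m🬊[38;2;50;255;200m[48;2;28;28;41m🬊[38;2;50;255;200m[48;2;15;15;25m🬝[38;2;50;255;200m[48;2;15;15;25m🬬[38;2;50;255;200m[48;2;50;255;200m [38;2;50;255;200m[48;2;23;23;35m🬃[38;2;35;35;50m[48;2;15;15;25m🬕[38;2;35;35;50m[48;2;15;15;25m🬂[38;2;35;35;50m[48;2;15;15;25m🬨[38;2;35;35;50m[48;2;15;15;25m🬂[38;2;35;35;50m[48;2;15;15;25m🬂[0m
[38;2;15;15;25m[48;2;35;35;50m🬰[38;2;15;15;25m[48;2;35;35;50m🬰[38;2;35;35;50m[48;2;15;15;25m🬛[38;2;15;15;25m[48;2;35;35;50m🬰[38;2;15;15;25m[48;2;35;35;50m🬐[38;2;50;255;200m[48;2;23;23;35m🬀[38;2;15;15;25m[48;2;35;35;50m🬰[38;2;35;35;50m[48;2;15;15;25m🬛[38;2;15;15;25m[48;2;35;35;50m🬰[38;2;15;15;25m[48;2;35;35;50m🬐[38;2;15;15;25m[48;2;35;35;50m🬰[38;2;15;15;25m[48;2;35;35;50m🬰[0m
[38;2;15;15;25m[48;2;15;15;25m [38;2;15;15;25m[48;2;15;15;25m [38;2;35;35;50m[48;2;15;15;25m▌[38;2;15;15;25m[48;2;15;15;25m [38;2;23;23;35m[48;2;50;255;200m🬝[38;2;15;15;25m[48;2;50;255;200m🬀[38;2;15;15;25m[48;2;50;255;200m🬊[38;2;35;35;50m[48;2;15;15;25m▌[38;2;15;15;25m[48;2;15;15;25m [38;2;15;15;25m[48;2;35;35;50m▌[38;2;15;15;25m[48;2;15;15;25m [38;2;15;15;25m[48;2;15;15;25m [0m
</frame>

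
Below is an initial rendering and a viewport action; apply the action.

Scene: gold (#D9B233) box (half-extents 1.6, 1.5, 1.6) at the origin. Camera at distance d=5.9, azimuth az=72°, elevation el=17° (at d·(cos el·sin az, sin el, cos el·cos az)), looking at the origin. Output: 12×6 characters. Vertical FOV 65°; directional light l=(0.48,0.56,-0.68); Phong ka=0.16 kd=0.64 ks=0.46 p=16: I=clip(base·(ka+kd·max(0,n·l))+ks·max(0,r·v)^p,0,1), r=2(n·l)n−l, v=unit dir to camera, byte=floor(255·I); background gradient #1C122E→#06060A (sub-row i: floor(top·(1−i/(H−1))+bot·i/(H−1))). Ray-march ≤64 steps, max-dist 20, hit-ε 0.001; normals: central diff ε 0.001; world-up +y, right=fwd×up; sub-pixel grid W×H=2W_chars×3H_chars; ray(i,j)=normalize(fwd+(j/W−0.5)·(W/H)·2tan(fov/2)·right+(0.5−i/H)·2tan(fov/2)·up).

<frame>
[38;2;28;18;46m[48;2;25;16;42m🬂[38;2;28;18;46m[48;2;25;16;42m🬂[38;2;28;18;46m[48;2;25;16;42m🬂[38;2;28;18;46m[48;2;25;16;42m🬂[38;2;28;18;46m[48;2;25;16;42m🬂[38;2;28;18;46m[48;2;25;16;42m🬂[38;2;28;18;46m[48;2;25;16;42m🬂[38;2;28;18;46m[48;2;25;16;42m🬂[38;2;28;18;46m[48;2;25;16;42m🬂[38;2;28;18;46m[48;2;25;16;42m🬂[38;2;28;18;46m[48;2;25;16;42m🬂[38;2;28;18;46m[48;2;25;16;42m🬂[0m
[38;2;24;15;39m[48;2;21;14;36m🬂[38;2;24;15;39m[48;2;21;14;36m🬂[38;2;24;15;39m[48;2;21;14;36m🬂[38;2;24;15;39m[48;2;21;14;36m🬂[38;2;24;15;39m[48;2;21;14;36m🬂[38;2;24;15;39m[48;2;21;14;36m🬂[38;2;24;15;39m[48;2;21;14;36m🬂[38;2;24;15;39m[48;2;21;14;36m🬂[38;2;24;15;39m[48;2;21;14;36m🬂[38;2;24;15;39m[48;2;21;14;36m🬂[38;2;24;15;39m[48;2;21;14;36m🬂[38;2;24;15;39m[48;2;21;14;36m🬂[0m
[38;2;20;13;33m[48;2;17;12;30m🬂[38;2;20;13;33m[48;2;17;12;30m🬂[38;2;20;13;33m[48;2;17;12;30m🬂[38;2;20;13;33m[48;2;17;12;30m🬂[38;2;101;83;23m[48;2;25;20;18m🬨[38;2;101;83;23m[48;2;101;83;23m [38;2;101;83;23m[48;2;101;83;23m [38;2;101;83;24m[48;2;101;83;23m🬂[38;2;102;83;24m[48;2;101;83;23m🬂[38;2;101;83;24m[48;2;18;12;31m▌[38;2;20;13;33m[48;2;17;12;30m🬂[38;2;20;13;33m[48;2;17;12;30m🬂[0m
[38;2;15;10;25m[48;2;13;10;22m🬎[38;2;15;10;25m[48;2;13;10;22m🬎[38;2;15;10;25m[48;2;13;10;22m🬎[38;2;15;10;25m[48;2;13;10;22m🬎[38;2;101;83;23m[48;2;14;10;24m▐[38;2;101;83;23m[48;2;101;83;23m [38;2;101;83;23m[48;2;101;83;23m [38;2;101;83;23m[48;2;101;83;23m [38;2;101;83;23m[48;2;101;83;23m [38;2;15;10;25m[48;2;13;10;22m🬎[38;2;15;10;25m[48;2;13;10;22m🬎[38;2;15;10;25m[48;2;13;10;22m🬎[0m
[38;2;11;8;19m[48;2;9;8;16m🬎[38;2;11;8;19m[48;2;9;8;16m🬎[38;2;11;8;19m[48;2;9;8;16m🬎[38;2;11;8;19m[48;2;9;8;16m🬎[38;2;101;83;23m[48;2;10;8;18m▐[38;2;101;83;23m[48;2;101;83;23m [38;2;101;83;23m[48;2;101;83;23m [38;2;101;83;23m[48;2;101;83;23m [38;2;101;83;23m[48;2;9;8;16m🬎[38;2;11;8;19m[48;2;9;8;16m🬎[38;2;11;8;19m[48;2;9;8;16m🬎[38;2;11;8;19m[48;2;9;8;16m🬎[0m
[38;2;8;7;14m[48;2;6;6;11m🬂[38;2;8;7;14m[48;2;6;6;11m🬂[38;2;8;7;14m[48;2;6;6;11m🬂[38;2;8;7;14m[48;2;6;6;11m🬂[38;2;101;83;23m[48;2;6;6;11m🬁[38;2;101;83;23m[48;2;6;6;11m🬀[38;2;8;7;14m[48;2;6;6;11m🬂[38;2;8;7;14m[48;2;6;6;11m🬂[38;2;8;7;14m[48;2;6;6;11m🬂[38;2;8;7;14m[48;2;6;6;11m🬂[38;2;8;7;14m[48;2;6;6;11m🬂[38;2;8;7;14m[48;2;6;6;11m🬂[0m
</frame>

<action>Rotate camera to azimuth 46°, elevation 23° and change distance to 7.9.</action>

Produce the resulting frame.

<frame>
[38;2;28;18;46m[48;2;25;16;42m🬂[38;2;28;18;46m[48;2;25;16;42m🬂[38;2;28;18;46m[48;2;25;16;42m🬂[38;2;28;18;46m[48;2;25;16;42m🬂[38;2;28;18;46m[48;2;25;16;42m🬂[38;2;28;18;46m[48;2;25;16;42m🬂[38;2;28;18;46m[48;2;25;16;42m🬂[38;2;28;18;46m[48;2;25;16;42m🬂[38;2;28;18;46m[48;2;25;16;42m🬂[38;2;28;18;46m[48;2;25;16;42m🬂[38;2;28;18;46m[48;2;25;16;42m🬂[38;2;28;18;46m[48;2;25;16;42m🬂[0m
[38;2;24;15;39m[48;2;21;14;36m🬂[38;2;24;15;39m[48;2;21;14;36m🬂[38;2;24;15;39m[48;2;21;14;36m🬂[38;2;24;15;39m[48;2;21;14;36m🬂[38;2;24;15;39m[48;2;21;14;36m🬂[38;2;24;15;39m[48;2;21;14;36m🬂[38;2;24;15;39m[48;2;21;14;36m🬂[38;2;24;15;39m[48;2;21;14;36m🬂[38;2;24;15;39m[48;2;21;14;36m🬂[38;2;24;15;39m[48;2;21;14;36m🬂[38;2;24;15;39m[48;2;21;14;36m🬂[38;2;24;15;39m[48;2;21;14;36m🬂[0m
[38;2;20;13;33m[48;2;17;12;30m🬂[38;2;20;13;33m[48;2;17;12;30m🬂[38;2;20;13;33m[48;2;17;12;30m🬂[38;2;20;13;33m[48;2;17;12;30m🬂[38;2;20;13;33m[48;2;34;28;8m🬂[38;2;112;92;26m[48;2;34;28;8m🬎[38;2;112;92;26m[48;2;101;83;23m🬎[38;2;105;86;24m[48;2;20;13;33m🬺[38;2;101;83;23m[48;2;18;12;31m🬓[38;2;20;13;33m[48;2;17;12;30m🬂[38;2;20;13;33m[48;2;17;12;30m🬂[38;2;20;13;33m[48;2;17;12;30m🬂[0m
[38;2;15;10;25m[48;2;13;10;22m🬎[38;2;15;10;25m[48;2;13;10;22m🬎[38;2;15;10;25m[48;2;13;10;22m🬎[38;2;15;10;25m[48;2;13;10;22m🬎[38;2;34;28;8m[48;2;14;10;23m🬨[38;2;34;28;8m[48;2;34;28;8m [38;2;101;83;23m[48;2;101;83;23m [38;2;101;83;23m[48;2;101;83;23m [38;2;101;83;23m[48;2;14;10;23m🬀[38;2;15;10;25m[48;2;13;10;22m🬎[38;2;15;10;25m[48;2;13;10;22m🬎[38;2;15;10;25m[48;2;13;10;22m🬎[0m
[38;2;11;8;19m[48;2;9;8;16m🬎[38;2;11;8;19m[48;2;9;8;16m🬎[38;2;11;8;19m[48;2;9;8;16m🬎[38;2;11;8;19m[48;2;9;8;16m🬎[38;2;11;8;19m[48;2;9;8;16m🬎[38;2;34;28;8m[48;2;9;8;16m🬊[38;2;101;83;23m[48;2;9;8;16m🬎[38;2;101;83;23m[48;2;10;8;17m🬀[38;2;11;8;19m[48;2;9;8;16m🬎[38;2;11;8;19m[48;2;9;8;16m🬎[38;2;11;8;19m[48;2;9;8;16m🬎[38;2;11;8;19m[48;2;9;8;16m🬎[0m
[38;2;8;7;14m[48;2;6;6;11m🬂[38;2;8;7;14m[48;2;6;6;11m🬂[38;2;8;7;14m[48;2;6;6;11m🬂[38;2;8;7;14m[48;2;6;6;11m🬂[38;2;8;7;14m[48;2;6;6;11m🬂[38;2;8;7;14m[48;2;6;6;11m🬂[38;2;8;7;14m[48;2;6;6;11m🬂[38;2;8;7;14m[48;2;6;6;11m🬂[38;2;8;7;14m[48;2;6;6;11m🬂[38;2;8;7;14m[48;2;6;6;11m🬂[38;2;8;7;14m[48;2;6;6;11m🬂[38;2;8;7;14m[48;2;6;6;11m🬂[0m
</frame>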